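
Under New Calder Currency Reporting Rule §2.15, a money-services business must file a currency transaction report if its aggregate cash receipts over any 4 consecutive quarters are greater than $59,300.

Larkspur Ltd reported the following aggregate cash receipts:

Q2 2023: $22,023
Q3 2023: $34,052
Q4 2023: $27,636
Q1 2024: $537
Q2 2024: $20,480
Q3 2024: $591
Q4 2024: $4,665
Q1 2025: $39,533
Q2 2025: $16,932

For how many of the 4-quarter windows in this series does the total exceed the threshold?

4

Q2 2023–Q1 2024: $22,023 + $34,052 + $27,636 + $537 = $84,248 (over)
Q3 2023–Q2 2024: $34,052 + $27,636 + $537 + $20,480 = $82,705 (over)
Q4 2023–Q3 2024: $27,636 + $537 + $20,480 + $591 = $49,244 (under)
Q1 2024–Q4 2024: $537 + $20,480 + $591 + $4,665 = $26,273 (under)
Q2 2024–Q1 2025: $20,480 + $591 + $4,665 + $39,533 = $65,269 (over)
Q3 2024–Q2 2025: $591 + $4,665 + $39,533 + $16,932 = $61,721 (over)
4 windows exceed the threshold.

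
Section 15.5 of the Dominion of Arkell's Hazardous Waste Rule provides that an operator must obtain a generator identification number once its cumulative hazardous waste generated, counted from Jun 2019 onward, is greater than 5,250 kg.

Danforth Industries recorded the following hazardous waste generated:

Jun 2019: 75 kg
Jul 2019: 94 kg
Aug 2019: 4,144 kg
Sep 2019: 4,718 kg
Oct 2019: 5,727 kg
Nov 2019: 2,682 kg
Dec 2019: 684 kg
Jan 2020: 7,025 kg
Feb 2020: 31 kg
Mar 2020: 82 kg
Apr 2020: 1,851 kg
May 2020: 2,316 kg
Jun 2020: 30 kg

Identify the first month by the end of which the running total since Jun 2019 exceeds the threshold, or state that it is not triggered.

Sep 2019

Through Jun 2019: 75 kg
Through Jul 2019: 169 kg
Through Aug 2019: 4,313 kg
Through Sep 2019: 9,031 kg ← exceeds threshold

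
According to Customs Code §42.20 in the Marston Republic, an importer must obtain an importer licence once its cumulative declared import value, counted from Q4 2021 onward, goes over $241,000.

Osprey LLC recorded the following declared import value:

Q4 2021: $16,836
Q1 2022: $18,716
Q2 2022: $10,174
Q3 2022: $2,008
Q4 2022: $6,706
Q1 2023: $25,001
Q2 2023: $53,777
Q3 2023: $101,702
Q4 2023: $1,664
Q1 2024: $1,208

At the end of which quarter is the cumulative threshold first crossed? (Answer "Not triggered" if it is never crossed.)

Through Q4 2021: $16,836
Through Q1 2022: $35,552
Through Q2 2022: $45,726
Through Q3 2022: $47,734
Through Q4 2022: $54,440
Through Q1 2023: $79,441
Through Q2 2023: $133,218
Through Q3 2023: $234,920
Through Q4 2023: $236,584
Through Q1 2024: $237,792
Final cumulative total $237,792 ≤ $241,000; the threshold is never exceeded.

Not triggered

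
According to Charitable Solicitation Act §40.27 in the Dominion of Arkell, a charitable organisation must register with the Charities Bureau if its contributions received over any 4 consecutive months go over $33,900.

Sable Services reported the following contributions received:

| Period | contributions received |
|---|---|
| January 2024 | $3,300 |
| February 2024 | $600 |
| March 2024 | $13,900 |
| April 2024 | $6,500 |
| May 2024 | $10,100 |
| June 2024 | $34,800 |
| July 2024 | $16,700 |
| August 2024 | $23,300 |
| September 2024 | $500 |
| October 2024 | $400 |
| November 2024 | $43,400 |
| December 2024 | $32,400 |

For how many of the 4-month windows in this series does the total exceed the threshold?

7

January 2024–April 2024: $3,300 + $600 + $13,900 + $6,500 = $24,300 (under)
February 2024–May 2024: $600 + $13,900 + $6,500 + $10,100 = $31,100 (under)
March 2024–June 2024: $13,900 + $6,500 + $10,100 + $34,800 = $65,300 (over)
April 2024–July 2024: $6,500 + $10,100 + $34,800 + $16,700 = $68,100 (over)
May 2024–August 2024: $10,100 + $34,800 + $16,700 + $23,300 = $84,900 (over)
June 2024–September 2024: $34,800 + $16,700 + $23,300 + $500 = $75,300 (over)
July 2024–October 2024: $16,700 + $23,300 + $500 + $400 = $40,900 (over)
August 2024–November 2024: $23,300 + $500 + $400 + $43,400 = $67,600 (over)
September 2024–December 2024: $500 + $400 + $43,400 + $32,400 = $76,700 (over)
7 windows exceed the threshold.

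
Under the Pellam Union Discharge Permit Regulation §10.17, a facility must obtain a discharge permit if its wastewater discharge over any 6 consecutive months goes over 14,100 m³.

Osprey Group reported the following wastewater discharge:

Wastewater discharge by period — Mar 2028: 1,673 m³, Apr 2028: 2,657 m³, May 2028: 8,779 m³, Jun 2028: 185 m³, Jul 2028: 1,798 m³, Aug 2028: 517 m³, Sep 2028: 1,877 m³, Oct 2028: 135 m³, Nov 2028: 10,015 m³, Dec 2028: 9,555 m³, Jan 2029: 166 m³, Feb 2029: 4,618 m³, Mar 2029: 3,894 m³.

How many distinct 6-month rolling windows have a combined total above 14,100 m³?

7

Mar 2028–Aug 2028: 1,673 m³ + 2,657 m³ + 8,779 m³ + 185 m³ + 1,798 m³ + 517 m³ = 15,609 m³ (over)
Apr 2028–Sep 2028: 2,657 m³ + 8,779 m³ + 185 m³ + 1,798 m³ + 517 m³ + 1,877 m³ = 15,813 m³ (over)
May 2028–Oct 2028: 8,779 m³ + 185 m³ + 1,798 m³ + 517 m³ + 1,877 m³ + 135 m³ = 13,291 m³ (under)
Jun 2028–Nov 2028: 185 m³ + 1,798 m³ + 517 m³ + 1,877 m³ + 135 m³ + 10,015 m³ = 14,527 m³ (over)
Jul 2028–Dec 2028: 1,798 m³ + 517 m³ + 1,877 m³ + 135 m³ + 10,015 m³ + 9,555 m³ = 23,897 m³ (over)
Aug 2028–Jan 2029: 517 m³ + 1,877 m³ + 135 m³ + 10,015 m³ + 9,555 m³ + 166 m³ = 22,265 m³ (over)
Sep 2028–Feb 2029: 1,877 m³ + 135 m³ + 10,015 m³ + 9,555 m³ + 166 m³ + 4,618 m³ = 26,366 m³ (over)
Oct 2028–Mar 2029: 135 m³ + 10,015 m³ + 9,555 m³ + 166 m³ + 4,618 m³ + 3,894 m³ = 28,383 m³ (over)
7 windows exceed the threshold.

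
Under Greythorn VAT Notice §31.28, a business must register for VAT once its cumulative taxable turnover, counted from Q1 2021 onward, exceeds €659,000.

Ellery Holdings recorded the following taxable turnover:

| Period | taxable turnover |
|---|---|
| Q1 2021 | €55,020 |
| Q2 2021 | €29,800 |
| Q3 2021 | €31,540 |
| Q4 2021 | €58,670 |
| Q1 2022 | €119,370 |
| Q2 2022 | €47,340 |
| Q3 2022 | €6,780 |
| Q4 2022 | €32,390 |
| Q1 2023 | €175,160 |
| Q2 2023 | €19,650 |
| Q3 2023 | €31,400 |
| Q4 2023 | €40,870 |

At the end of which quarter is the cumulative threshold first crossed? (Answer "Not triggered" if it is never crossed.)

Not triggered

Through Q1 2021: €55,020
Through Q2 2021: €84,820
Through Q3 2021: €116,360
Through Q4 2021: €175,030
Through Q1 2022: €294,400
Through Q2 2022: €341,740
Through Q3 2022: €348,520
Through Q4 2022: €380,910
Through Q1 2023: €556,070
Through Q2 2023: €575,720
Through Q3 2023: €607,120
Through Q4 2023: €647,990
Final cumulative total €647,990 ≤ €659,000; the threshold is never exceeded.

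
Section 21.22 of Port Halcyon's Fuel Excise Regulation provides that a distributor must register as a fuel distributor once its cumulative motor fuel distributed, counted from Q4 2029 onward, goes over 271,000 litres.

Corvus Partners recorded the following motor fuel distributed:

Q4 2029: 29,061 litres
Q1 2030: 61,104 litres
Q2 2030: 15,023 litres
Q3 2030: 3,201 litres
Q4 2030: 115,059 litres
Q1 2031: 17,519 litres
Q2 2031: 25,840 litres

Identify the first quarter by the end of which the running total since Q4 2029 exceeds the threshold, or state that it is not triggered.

Not triggered

Through Q4 2029: 29,061 litres
Through Q1 2030: 90,165 litres
Through Q2 2030: 105,188 litres
Through Q3 2030: 108,389 litres
Through Q4 2030: 223,448 litres
Through Q1 2031: 240,967 litres
Through Q2 2031: 266,807 litres
Final cumulative total 266,807 litres ≤ 271,000 litres; the threshold is never exceeded.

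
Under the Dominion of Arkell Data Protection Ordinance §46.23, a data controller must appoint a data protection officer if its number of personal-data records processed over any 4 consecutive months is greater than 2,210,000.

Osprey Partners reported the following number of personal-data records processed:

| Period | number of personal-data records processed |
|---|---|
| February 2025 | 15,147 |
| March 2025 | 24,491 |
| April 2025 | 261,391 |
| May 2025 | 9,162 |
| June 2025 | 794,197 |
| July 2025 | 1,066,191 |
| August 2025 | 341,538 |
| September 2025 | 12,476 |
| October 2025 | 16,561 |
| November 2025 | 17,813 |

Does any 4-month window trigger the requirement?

Yes

February 2025–May 2025: 15,147 + 24,491 + 261,391 + 9,162 = 310,191 (under)
March 2025–June 2025: 24,491 + 261,391 + 9,162 + 794,197 = 1,089,241 (under)
April 2025–July 2025: 261,391 + 9,162 + 794,197 + 1,066,191 = 2,130,941 (under)
May 2025–August 2025: 9,162 + 794,197 + 1,066,191 + 341,538 = 2,211,088 (over)
June 2025–September 2025: 794,197 + 1,066,191 + 341,538 + 12,476 = 2,214,402 (over)
July 2025–October 2025: 1,066,191 + 341,538 + 12,476 + 16,561 = 1,436,766 (under)
August 2025–November 2025: 341,538 + 12,476 + 16,561 + 17,813 = 388,388 (under)
At least one window exceeds 2,210,000.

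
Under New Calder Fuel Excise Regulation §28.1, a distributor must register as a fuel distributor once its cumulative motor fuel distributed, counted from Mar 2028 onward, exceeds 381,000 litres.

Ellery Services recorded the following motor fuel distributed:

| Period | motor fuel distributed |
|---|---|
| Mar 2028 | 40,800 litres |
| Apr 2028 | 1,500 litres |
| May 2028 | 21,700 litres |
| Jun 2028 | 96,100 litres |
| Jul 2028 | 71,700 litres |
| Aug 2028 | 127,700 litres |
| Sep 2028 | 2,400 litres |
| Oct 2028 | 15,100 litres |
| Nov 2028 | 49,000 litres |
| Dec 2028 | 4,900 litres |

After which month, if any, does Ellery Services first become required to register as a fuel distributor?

Nov 2028

Through Mar 2028: 40,800 litres
Through Apr 2028: 42,300 litres
Through May 2028: 64,000 litres
Through Jun 2028: 160,100 litres
Through Jul 2028: 231,800 litres
Through Aug 2028: 359,500 litres
Through Sep 2028: 361,900 litres
Through Oct 2028: 377,000 litres
Through Nov 2028: 426,000 litres ← exceeds threshold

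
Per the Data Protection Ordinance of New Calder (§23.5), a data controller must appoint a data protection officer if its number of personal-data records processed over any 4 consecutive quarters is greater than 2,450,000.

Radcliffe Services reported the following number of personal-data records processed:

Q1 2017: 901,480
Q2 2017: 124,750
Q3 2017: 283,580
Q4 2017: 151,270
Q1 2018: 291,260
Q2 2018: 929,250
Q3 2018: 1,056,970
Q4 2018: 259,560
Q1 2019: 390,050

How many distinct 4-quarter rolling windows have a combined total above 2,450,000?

Q1 2017–Q4 2017: 901,480 + 124,750 + 283,580 + 151,270 = 1,461,080 (under)
Q2 2017–Q1 2018: 124,750 + 283,580 + 151,270 + 291,260 = 850,860 (under)
Q3 2017–Q2 2018: 283,580 + 151,270 + 291,260 + 929,250 = 1,655,360 (under)
Q4 2017–Q3 2018: 151,270 + 291,260 + 929,250 + 1,056,970 = 2,428,750 (under)
Q1 2018–Q4 2018: 291,260 + 929,250 + 1,056,970 + 259,560 = 2,537,040 (over)
Q2 2018–Q1 2019: 929,250 + 1,056,970 + 259,560 + 390,050 = 2,635,830 (over)
2 windows exceed the threshold.

2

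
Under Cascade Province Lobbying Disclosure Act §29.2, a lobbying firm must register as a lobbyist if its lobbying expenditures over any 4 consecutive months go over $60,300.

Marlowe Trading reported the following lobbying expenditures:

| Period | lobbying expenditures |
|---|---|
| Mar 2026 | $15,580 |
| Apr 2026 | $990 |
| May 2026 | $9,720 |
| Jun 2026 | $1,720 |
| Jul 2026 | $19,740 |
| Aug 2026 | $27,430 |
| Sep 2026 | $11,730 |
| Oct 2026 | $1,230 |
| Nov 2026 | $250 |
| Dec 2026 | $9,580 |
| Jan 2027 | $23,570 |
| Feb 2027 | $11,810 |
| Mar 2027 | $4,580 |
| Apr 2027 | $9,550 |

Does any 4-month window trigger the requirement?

Yes

Mar 2026–Jun 2026: $15,580 + $990 + $9,720 + $1,720 = $28,010 (under)
Apr 2026–Jul 2026: $990 + $9,720 + $1,720 + $19,740 = $32,170 (under)
May 2026–Aug 2026: $9,720 + $1,720 + $19,740 + $27,430 = $58,610 (under)
Jun 2026–Sep 2026: $1,720 + $19,740 + $27,430 + $11,730 = $60,620 (over)
Jul 2026–Oct 2026: $19,740 + $27,430 + $11,730 + $1,230 = $60,130 (under)
Aug 2026–Nov 2026: $27,430 + $11,730 + $1,230 + $250 = $40,640 (under)
Sep 2026–Dec 2026: $11,730 + $1,230 + $250 + $9,580 = $22,790 (under)
Oct 2026–Jan 2027: $1,230 + $250 + $9,580 + $23,570 = $34,630 (under)
Nov 2026–Feb 2027: $250 + $9,580 + $23,570 + $11,810 = $45,210 (under)
Dec 2026–Mar 2027: $9,580 + $23,570 + $11,810 + $4,580 = $49,540 (under)
Jan 2027–Apr 2027: $23,570 + $11,810 + $4,580 + $9,550 = $49,510 (under)
At least one window exceeds $60,300.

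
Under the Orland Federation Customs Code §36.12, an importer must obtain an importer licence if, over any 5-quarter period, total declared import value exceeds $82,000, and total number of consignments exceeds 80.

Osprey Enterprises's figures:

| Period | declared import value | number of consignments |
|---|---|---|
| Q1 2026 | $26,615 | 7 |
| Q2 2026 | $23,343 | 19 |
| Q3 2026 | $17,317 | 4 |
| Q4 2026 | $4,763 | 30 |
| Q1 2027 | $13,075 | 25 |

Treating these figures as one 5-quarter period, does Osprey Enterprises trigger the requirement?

Total declared import value: $26,615 + $23,343 + $17,317 + $4,763 + $13,075 = $85,113 (> $82,000).
Total number of consignments: 7 + 19 + 4 + 30 + 25 = 85 (> 80).
The test is 'and': both thresholds are exceeded.

Yes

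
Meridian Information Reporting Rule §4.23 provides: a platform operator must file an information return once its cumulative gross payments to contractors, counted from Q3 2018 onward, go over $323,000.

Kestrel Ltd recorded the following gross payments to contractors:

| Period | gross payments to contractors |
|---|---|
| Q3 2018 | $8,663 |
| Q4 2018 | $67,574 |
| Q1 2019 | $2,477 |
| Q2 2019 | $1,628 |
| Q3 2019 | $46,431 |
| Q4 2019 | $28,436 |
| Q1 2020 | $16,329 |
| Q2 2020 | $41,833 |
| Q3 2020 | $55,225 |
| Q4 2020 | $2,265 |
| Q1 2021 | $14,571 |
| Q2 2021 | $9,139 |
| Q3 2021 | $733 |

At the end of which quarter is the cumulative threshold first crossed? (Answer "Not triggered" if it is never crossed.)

Through Q3 2018: $8,663
Through Q4 2018: $76,237
Through Q1 2019: $78,714
Through Q2 2019: $80,342
Through Q3 2019: $126,773
Through Q4 2019: $155,209
Through Q1 2020: $171,538
Through Q2 2020: $213,371
Through Q3 2020: $268,596
Through Q4 2020: $270,861
Through Q1 2021: $285,432
Through Q2 2021: $294,571
Through Q3 2021: $295,304
Final cumulative total $295,304 ≤ $323,000; the threshold is never exceeded.

Not triggered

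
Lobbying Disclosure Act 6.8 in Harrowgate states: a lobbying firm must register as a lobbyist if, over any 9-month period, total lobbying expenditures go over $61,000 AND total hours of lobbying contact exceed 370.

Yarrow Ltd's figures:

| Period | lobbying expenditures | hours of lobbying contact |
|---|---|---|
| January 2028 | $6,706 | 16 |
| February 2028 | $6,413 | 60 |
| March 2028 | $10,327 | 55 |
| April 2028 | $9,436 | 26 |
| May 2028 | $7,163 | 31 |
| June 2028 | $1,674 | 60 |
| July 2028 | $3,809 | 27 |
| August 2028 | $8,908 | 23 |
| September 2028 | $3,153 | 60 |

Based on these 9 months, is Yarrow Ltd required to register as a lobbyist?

Total lobbying expenditures: $6,706 + $6,413 + $10,327 + $9,436 + $7,163 + $1,674 + $3,809 + $8,908 + $3,153 = $57,589 (≤ $61,000).
Total hours of lobbying contact: 16 + 60 + 55 + 26 + 31 + 60 + 27 + 23 + 60 = 358 (≤ 370).
The test is 'and': the rule requires both, and at least one is not exceeded.

No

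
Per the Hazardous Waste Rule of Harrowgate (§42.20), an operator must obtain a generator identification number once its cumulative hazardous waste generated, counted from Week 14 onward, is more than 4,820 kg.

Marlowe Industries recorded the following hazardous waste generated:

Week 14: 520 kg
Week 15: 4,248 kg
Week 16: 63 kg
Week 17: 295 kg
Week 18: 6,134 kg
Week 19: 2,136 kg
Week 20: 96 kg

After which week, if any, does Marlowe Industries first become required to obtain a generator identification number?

Through Week 14: 520 kg
Through Week 15: 4,768 kg
Through Week 16: 4,831 kg ← exceeds threshold

Week 16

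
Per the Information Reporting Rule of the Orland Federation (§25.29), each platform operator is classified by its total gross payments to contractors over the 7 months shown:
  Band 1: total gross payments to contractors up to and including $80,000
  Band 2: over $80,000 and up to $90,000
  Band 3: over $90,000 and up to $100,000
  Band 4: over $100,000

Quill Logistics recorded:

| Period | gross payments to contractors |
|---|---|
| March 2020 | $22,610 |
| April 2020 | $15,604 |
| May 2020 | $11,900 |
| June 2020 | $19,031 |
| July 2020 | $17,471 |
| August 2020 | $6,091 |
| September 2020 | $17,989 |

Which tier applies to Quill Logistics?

Total gross payments to contractors: $22,610 + $15,604 + $11,900 + $19,031 + $17,471 + $6,091 + $17,989 = $110,696.
$110,696 > $100,000, so Band 4 applies.

Band 4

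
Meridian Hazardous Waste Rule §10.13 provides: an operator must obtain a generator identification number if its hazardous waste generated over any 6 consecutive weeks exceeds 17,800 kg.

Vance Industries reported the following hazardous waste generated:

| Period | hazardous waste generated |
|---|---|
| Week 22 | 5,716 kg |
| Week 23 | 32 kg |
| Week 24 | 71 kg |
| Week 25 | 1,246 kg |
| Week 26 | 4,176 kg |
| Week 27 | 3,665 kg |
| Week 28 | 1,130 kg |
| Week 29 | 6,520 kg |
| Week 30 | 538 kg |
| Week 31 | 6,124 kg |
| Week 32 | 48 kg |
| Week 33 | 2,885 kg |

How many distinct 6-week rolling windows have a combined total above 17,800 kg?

2

Week 22–Week 27: 5,716 kg + 32 kg + 71 kg + 1,246 kg + 4,176 kg + 3,665 kg = 14,906 kg (under)
Week 23–Week 28: 32 kg + 71 kg + 1,246 kg + 4,176 kg + 3,665 kg + 1,130 kg = 10,320 kg (under)
Week 24–Week 29: 71 kg + 1,246 kg + 4,176 kg + 3,665 kg + 1,130 kg + 6,520 kg = 16,808 kg (under)
Week 25–Week 30: 1,246 kg + 4,176 kg + 3,665 kg + 1,130 kg + 6,520 kg + 538 kg = 17,275 kg (under)
Week 26–Week 31: 4,176 kg + 3,665 kg + 1,130 kg + 6,520 kg + 538 kg + 6,124 kg = 22,153 kg (over)
Week 27–Week 32: 3,665 kg + 1,130 kg + 6,520 kg + 538 kg + 6,124 kg + 48 kg = 18,025 kg (over)
Week 28–Week 33: 1,130 kg + 6,520 kg + 538 kg + 6,124 kg + 48 kg + 2,885 kg = 17,245 kg (under)
2 windows exceed the threshold.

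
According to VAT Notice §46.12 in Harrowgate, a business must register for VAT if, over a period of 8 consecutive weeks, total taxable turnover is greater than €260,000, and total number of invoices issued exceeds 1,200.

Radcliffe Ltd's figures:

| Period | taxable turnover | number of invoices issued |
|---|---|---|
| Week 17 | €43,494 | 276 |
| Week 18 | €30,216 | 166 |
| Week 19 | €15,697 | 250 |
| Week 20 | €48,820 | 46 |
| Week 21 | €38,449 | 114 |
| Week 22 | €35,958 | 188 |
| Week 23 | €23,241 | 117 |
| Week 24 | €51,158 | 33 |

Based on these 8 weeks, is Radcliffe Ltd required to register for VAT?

Total taxable turnover: €43,494 + €30,216 + €15,697 + €48,820 + €38,449 + €35,958 + €23,241 + €51,158 = €287,033 (> €260,000).
Total number of invoices issued: 276 + 166 + 250 + 46 + 114 + 188 + 117 + 33 = 1,190 (≤ 1,200).
The test is 'and': the rule requires both, and at least one is not exceeded.

No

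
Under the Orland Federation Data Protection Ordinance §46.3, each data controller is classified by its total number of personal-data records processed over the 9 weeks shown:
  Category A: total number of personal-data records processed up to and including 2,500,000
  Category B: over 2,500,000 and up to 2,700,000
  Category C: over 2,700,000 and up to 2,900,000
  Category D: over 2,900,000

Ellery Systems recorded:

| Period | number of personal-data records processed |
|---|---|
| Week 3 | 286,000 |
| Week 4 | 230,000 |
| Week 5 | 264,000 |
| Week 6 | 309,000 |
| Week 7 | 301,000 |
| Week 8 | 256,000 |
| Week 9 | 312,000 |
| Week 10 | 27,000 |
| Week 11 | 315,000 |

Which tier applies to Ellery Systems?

Category A

Total number of personal-data records processed: 286,000 + 230,000 + 264,000 + 309,000 + 301,000 + 256,000 + 312,000 + 27,000 + 315,000 = 2,300,000.
2,300,000 ≤ 2,500,000, so Category A applies.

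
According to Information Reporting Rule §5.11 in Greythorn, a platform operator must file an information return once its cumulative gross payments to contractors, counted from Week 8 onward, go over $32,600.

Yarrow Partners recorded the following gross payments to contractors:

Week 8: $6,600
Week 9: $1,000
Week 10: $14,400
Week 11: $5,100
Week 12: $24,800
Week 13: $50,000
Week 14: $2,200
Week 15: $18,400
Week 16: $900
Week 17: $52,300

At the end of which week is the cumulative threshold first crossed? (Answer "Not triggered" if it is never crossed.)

Week 12

Through Week 8: $6,600
Through Week 9: $7,600
Through Week 10: $22,000
Through Week 11: $27,100
Through Week 12: $51,900 ← exceeds threshold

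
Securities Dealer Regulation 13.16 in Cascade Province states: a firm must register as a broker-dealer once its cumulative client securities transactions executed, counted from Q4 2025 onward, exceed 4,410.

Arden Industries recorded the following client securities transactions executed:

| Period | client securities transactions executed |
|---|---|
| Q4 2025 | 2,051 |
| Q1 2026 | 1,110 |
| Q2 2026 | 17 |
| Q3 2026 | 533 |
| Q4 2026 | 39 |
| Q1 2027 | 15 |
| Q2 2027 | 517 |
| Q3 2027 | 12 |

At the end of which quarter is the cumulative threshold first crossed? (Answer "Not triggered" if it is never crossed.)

Through Q4 2025: 2,051
Through Q1 2026: 3,161
Through Q2 2026: 3,178
Through Q3 2026: 3,711
Through Q4 2026: 3,750
Through Q1 2027: 3,765
Through Q2 2027: 4,282
Through Q3 2027: 4,294
Final cumulative total 4,294 ≤ 4,410; the threshold is never exceeded.

Not triggered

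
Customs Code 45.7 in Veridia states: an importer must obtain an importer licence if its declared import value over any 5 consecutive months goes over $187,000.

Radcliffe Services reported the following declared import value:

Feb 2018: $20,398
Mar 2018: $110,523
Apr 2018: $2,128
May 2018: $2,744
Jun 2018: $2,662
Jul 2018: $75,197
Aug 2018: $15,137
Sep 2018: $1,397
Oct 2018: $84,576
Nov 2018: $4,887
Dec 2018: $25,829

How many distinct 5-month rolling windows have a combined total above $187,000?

Feb 2018–Jun 2018: $20,398 + $110,523 + $2,128 + $2,744 + $2,662 = $138,455 (under)
Mar 2018–Jul 2018: $110,523 + $2,128 + $2,744 + $2,662 + $75,197 = $193,254 (over)
Apr 2018–Aug 2018: $2,128 + $2,744 + $2,662 + $75,197 + $15,137 = $97,868 (under)
May 2018–Sep 2018: $2,744 + $2,662 + $75,197 + $15,137 + $1,397 = $97,137 (under)
Jun 2018–Oct 2018: $2,662 + $75,197 + $15,137 + $1,397 + $84,576 = $178,969 (under)
Jul 2018–Nov 2018: $75,197 + $15,137 + $1,397 + $84,576 + $4,887 = $181,194 (under)
Aug 2018–Dec 2018: $15,137 + $1,397 + $84,576 + $4,887 + $25,829 = $131,826 (under)
1 window exceeds the threshold.

1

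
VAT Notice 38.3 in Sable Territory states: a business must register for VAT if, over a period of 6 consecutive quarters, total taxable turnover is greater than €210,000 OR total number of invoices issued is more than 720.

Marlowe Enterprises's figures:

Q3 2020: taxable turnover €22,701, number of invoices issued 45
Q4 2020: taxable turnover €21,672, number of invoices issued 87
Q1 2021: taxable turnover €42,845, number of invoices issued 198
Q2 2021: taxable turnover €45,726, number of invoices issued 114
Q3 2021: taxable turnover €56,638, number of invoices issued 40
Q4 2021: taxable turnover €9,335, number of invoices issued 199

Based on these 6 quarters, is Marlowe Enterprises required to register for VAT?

No

Total taxable turnover: €22,701 + €21,672 + €42,845 + €45,726 + €56,638 + €9,335 = €198,917 (≤ €210,000).
Total number of invoices issued: 45 + 87 + 198 + 114 + 40 + 199 = 683 (≤ 720).
The test is 'or': neither threshold is exceeded.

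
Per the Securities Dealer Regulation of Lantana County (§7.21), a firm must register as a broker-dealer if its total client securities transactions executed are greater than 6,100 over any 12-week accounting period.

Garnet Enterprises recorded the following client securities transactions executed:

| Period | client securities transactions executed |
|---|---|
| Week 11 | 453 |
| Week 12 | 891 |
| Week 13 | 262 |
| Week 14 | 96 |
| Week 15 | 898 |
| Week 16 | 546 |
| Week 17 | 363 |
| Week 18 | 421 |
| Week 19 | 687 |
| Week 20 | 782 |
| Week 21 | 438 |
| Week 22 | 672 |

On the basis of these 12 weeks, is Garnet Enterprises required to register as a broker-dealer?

Total client securities transactions executed: 453 + 891 + 262 + 96 + 898 + 546 + 363 + 421 + 687 + 782 + 438 + 672 = 6,509.
6,509 > 6,100, so the threshold is exceeded.

Yes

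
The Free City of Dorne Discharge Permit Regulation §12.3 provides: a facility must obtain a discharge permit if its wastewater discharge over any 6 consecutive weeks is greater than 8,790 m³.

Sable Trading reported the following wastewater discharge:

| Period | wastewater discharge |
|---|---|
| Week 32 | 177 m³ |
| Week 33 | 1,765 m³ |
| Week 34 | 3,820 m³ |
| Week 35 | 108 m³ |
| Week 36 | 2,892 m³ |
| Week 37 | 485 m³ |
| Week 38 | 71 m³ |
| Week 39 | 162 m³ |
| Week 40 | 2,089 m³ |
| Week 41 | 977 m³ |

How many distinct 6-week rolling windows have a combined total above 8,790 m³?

2

Week 32–Week 37: 177 m³ + 1,765 m³ + 3,820 m³ + 108 m³ + 2,892 m³ + 485 m³ = 9,247 m³ (over)
Week 33–Week 38: 1,765 m³ + 3,820 m³ + 108 m³ + 2,892 m³ + 485 m³ + 71 m³ = 9,141 m³ (over)
Week 34–Week 39: 3,820 m³ + 108 m³ + 2,892 m³ + 485 m³ + 71 m³ + 162 m³ = 7,538 m³ (under)
Week 35–Week 40: 108 m³ + 2,892 m³ + 485 m³ + 71 m³ + 162 m³ + 2,089 m³ = 5,807 m³ (under)
Week 36–Week 41: 2,892 m³ + 485 m³ + 71 m³ + 162 m³ + 2,089 m³ + 977 m³ = 6,676 m³ (under)
2 windows exceed the threshold.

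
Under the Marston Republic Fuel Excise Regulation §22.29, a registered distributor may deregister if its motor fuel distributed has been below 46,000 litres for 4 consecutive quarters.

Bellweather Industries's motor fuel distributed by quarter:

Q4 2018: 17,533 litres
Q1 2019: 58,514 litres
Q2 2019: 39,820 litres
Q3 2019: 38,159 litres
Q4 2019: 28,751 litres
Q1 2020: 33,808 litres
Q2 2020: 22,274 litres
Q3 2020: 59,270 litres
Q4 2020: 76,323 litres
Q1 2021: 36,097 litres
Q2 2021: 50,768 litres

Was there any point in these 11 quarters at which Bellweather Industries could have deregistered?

Yes

Quarters below 46,000 litres: Q4 2018, Q2 2019, Q3 2019, Q4 2019, Q1 2020, Q2 2020, Q1 2021.
Longest run of consecutive quarters below the threshold: 5.
5 ≥ 4, so Bellweather Industries became eligible.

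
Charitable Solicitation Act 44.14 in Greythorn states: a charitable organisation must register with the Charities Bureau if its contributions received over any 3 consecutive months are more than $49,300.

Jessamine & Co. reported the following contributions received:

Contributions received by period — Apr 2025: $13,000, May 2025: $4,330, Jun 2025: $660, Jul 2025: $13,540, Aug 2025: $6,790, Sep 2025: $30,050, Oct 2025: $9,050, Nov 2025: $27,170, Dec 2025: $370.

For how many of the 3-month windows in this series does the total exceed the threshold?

Apr 2025–Jun 2025: $13,000 + $4,330 + $660 = $17,990 (under)
May 2025–Jul 2025: $4,330 + $660 + $13,540 = $18,530 (under)
Jun 2025–Aug 2025: $660 + $13,540 + $6,790 = $20,990 (under)
Jul 2025–Sep 2025: $13,540 + $6,790 + $30,050 = $50,380 (over)
Aug 2025–Oct 2025: $6,790 + $30,050 + $9,050 = $45,890 (under)
Sep 2025–Nov 2025: $30,050 + $9,050 + $27,170 = $66,270 (over)
Oct 2025–Dec 2025: $9,050 + $27,170 + $370 = $36,590 (under)
2 windows exceed the threshold.

2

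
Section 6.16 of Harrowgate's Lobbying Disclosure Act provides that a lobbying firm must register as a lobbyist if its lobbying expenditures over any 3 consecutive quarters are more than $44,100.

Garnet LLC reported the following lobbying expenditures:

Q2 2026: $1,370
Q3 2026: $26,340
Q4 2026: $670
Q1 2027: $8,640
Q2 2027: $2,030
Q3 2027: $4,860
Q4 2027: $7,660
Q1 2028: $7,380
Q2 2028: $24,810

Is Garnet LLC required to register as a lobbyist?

No

Q2 2026–Q4 2026: $1,370 + $26,340 + $670 = $28,380 (under)
Q3 2026–Q1 2027: $26,340 + $670 + $8,640 = $35,650 (under)
Q4 2026–Q2 2027: $670 + $8,640 + $2,030 = $11,340 (under)
Q1 2027–Q3 2027: $8,640 + $2,030 + $4,860 = $15,530 (under)
Q2 2027–Q4 2027: $2,030 + $4,860 + $7,660 = $14,550 (under)
Q3 2027–Q1 2028: $4,860 + $7,660 + $7,380 = $19,900 (under)
Q4 2027–Q2 2028: $7,660 + $7,380 + $24,810 = $39,850 (under)
No window exceeds $44,100.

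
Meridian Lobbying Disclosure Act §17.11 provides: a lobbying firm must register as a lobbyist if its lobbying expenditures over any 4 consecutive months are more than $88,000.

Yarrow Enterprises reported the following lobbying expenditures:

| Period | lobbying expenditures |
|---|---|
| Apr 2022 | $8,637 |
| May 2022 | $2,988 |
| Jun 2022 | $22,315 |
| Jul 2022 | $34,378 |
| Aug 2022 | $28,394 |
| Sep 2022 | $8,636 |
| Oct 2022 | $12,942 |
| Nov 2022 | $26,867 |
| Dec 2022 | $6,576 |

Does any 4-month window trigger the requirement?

Yes

Apr 2022–Jul 2022: $8,637 + $2,988 + $22,315 + $34,378 = $68,318 (under)
May 2022–Aug 2022: $2,988 + $22,315 + $34,378 + $28,394 = $88,075 (over)
Jun 2022–Sep 2022: $22,315 + $34,378 + $28,394 + $8,636 = $93,723 (over)
Jul 2022–Oct 2022: $34,378 + $28,394 + $8,636 + $12,942 = $84,350 (under)
Aug 2022–Nov 2022: $28,394 + $8,636 + $12,942 + $26,867 = $76,839 (under)
Sep 2022–Dec 2022: $8,636 + $12,942 + $26,867 + $6,576 = $55,021 (under)
At least one window exceeds $88,000.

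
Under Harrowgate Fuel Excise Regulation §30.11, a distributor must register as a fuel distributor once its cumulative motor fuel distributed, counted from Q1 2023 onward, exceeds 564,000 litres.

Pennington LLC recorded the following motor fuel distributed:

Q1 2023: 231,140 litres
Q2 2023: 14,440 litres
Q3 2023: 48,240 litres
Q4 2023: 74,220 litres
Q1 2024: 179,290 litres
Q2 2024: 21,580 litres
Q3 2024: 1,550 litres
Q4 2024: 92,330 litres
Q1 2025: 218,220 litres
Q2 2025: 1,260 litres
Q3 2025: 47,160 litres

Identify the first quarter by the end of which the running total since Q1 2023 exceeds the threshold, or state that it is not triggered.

Through Q1 2023: 231,140 litres
Through Q2 2023: 245,580 litres
Through Q3 2023: 293,820 litres
Through Q4 2023: 368,040 litres
Through Q1 2024: 547,330 litres
Through Q2 2024: 568,910 litres ← exceeds threshold

Q2 2024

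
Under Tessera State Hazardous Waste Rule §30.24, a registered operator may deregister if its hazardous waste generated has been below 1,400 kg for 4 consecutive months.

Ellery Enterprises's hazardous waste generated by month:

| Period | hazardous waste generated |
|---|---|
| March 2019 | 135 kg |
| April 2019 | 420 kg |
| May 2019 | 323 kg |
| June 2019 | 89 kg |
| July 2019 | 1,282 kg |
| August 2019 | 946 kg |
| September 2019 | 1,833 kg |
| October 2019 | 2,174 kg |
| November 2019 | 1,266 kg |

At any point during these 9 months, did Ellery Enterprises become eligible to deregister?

Months below 1,400 kg: March 2019, April 2019, May 2019, June 2019, July 2019, August 2019, November 2019.
Longest run of consecutive months below the threshold: 6.
6 ≥ 4, so Ellery Enterprises became eligible.

Yes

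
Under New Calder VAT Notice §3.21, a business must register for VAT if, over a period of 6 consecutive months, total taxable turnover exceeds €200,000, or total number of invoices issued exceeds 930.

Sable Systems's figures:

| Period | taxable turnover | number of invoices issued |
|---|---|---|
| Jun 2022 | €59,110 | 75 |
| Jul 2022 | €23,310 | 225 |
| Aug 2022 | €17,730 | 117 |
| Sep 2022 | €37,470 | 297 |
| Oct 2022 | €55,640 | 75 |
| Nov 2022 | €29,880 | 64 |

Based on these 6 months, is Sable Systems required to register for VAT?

Total taxable turnover: €59,110 + €23,310 + €17,730 + €37,470 + €55,640 + €29,880 = €223,140 (> €200,000).
Total number of invoices issued: 75 + 225 + 117 + 297 + 75 + 64 = 853 (≤ 930).
The test is 'or': at least one threshold is exceeded.

Yes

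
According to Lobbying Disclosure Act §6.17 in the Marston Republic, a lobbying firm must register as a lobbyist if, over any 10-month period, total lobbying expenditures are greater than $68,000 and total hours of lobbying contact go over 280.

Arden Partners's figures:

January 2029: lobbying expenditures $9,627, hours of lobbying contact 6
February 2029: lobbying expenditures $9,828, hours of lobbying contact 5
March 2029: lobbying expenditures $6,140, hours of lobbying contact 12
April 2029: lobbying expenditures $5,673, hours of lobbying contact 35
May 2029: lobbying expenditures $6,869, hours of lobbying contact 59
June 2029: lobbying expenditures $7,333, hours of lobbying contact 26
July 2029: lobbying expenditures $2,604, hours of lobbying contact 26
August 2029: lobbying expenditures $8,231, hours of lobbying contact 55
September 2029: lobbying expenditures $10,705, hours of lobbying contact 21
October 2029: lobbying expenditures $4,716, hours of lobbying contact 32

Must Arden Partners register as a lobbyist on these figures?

Total lobbying expenditures: $9,627 + $9,828 + $6,140 + $5,673 + $6,869 + $7,333 + $2,604 + $8,231 + $10,705 + $4,716 = $71,726 (> $68,000).
Total hours of lobbying contact: 6 + 5 + 12 + 35 + 59 + 26 + 26 + 55 + 21 + 32 = 277 (≤ 280).
The test is 'and': the rule requires both, and at least one is not exceeded.

No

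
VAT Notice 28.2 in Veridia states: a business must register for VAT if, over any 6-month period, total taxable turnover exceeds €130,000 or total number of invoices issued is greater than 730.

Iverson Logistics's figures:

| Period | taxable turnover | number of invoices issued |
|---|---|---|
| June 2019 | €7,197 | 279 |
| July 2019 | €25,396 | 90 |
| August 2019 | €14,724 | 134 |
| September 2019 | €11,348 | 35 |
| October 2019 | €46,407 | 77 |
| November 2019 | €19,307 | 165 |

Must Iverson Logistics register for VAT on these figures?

Total taxable turnover: €7,197 + €25,396 + €14,724 + €11,348 + €46,407 + €19,307 = €124,379 (≤ €130,000).
Total number of invoices issued: 279 + 90 + 134 + 35 + 77 + 165 = 780 (> 730).
The test is 'or': at least one threshold is exceeded.

Yes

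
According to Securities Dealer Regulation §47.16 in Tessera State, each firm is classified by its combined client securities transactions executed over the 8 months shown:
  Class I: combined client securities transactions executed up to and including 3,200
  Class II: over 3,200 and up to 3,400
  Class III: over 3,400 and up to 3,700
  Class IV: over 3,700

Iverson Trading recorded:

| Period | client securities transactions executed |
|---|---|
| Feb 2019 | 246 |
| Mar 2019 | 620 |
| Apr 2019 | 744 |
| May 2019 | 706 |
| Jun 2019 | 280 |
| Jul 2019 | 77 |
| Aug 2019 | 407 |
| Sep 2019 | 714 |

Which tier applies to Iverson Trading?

Class IV

Combined client securities transactions executed: 246 + 620 + 744 + 706 + 280 + 77 + 407 + 714 = 3,794.
3,794 > 3,700, so Class IV applies.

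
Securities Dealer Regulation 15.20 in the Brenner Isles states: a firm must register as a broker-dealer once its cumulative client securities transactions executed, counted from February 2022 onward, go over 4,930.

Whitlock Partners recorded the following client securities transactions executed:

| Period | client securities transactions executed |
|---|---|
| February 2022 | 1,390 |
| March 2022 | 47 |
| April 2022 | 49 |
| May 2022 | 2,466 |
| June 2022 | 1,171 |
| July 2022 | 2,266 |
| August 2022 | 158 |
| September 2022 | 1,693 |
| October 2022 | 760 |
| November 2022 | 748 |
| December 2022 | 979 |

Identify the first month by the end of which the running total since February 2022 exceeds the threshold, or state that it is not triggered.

June 2022

Through February 2022: 1,390
Through March 2022: 1,437
Through April 2022: 1,486
Through May 2022: 3,952
Through June 2022: 5,123 ← exceeds threshold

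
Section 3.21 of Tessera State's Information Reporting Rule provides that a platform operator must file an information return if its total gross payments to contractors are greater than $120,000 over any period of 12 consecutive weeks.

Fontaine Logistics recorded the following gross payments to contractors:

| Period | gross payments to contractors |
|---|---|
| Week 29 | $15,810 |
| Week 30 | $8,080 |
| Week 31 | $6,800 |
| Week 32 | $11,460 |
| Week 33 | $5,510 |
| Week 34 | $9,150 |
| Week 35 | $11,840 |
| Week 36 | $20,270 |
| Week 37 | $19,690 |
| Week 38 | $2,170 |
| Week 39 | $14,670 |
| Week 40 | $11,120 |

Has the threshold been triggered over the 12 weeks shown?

Yes

Total gross payments to contractors: $15,810 + $8,080 + $6,800 + $11,460 + $5,510 + $9,150 + $11,840 + $20,270 + $19,690 + $2,170 + $14,670 + $11,120 = $136,570.
$136,570 > $120,000, so the threshold is exceeded.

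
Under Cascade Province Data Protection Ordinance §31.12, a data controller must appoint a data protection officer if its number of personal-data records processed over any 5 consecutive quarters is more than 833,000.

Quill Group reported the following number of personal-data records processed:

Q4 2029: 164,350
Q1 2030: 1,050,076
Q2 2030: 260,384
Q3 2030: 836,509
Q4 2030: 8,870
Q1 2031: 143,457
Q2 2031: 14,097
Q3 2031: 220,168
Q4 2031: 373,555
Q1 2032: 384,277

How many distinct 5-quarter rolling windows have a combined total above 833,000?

5

Q4 2029–Q4 2030: 164,350 + 1,050,076 + 260,384 + 836,509 + 8,870 = 2,320,189 (over)
Q1 2030–Q1 2031: 1,050,076 + 260,384 + 836,509 + 8,870 + 143,457 = 2,299,296 (over)
Q2 2030–Q2 2031: 260,384 + 836,509 + 8,870 + 143,457 + 14,097 = 1,263,317 (over)
Q3 2030–Q3 2031: 836,509 + 8,870 + 143,457 + 14,097 + 220,168 = 1,223,101 (over)
Q4 2030–Q4 2031: 8,870 + 143,457 + 14,097 + 220,168 + 373,555 = 760,147 (under)
Q1 2031–Q1 2032: 143,457 + 14,097 + 220,168 + 373,555 + 384,277 = 1,135,554 (over)
5 windows exceed the threshold.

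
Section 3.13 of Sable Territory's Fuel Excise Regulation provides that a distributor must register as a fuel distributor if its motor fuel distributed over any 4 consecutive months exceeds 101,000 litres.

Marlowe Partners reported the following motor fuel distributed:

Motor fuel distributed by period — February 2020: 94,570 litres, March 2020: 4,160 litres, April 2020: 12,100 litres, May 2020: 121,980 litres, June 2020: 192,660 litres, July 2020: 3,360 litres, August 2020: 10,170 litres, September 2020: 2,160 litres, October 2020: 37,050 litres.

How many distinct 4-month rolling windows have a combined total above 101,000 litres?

5

February 2020–May 2020: 94,570 litres + 4,160 litres + 12,100 litres + 121,980 litres = 232,810 litres (over)
March 2020–June 2020: 4,160 litres + 12,100 litres + 121,980 litres + 192,660 litres = 330,900 litres (over)
April 2020–July 2020: 12,100 litres + 121,980 litres + 192,660 litres + 3,360 litres = 330,100 litres (over)
May 2020–August 2020: 121,980 litres + 192,660 litres + 3,360 litres + 10,170 litres = 328,170 litres (over)
June 2020–September 2020: 192,660 litres + 3,360 litres + 10,170 litres + 2,160 litres = 208,350 litres (over)
July 2020–October 2020: 3,360 litres + 10,170 litres + 2,160 litres + 37,050 litres = 52,740 litres (under)
5 windows exceed the threshold.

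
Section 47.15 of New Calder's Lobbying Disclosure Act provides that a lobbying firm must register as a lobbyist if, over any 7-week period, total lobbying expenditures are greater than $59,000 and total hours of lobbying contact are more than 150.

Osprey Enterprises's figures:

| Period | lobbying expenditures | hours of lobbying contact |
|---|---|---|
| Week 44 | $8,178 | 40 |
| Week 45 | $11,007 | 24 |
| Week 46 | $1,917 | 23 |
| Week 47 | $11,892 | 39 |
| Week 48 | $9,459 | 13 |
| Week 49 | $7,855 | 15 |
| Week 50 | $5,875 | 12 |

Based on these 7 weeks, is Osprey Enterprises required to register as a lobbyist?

No

Total lobbying expenditures: $8,178 + $11,007 + $1,917 + $11,892 + $9,459 + $7,855 + $5,875 = $56,183 (≤ $59,000).
Total hours of lobbying contact: 40 + 24 + 23 + 39 + 13 + 15 + 12 = 166 (> 150).
The test is 'and': the rule requires both, and at least one is not exceeded.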